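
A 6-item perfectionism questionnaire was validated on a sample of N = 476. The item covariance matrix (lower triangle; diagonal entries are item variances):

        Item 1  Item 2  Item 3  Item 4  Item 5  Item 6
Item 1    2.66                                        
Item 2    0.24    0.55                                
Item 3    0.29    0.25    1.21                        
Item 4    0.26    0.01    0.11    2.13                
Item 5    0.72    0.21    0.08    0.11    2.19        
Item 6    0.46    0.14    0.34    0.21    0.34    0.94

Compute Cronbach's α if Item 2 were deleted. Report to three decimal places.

Remaining items: Item 1, Item 3, Item 4, Item 5, Item 6 (k = 5).
sum of item variances = 2.66 + 1.21 + 2.13 + 2.19 + 0.94 = 9.13
σ²_T = 9.13 + 2 × 2.92 = 14.97
α (item deleted) = (5/4)·(1 − 9.13/14.97) = 0.488

Cronbach's α = 0.488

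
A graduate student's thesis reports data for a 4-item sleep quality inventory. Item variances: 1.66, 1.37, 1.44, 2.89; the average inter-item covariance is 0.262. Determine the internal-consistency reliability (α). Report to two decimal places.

Σσᵢ² = 1.66 + 1.37 + 1.44 + 2.89 = 7.36
Sum of the 6 distinct covariances = 6 × 0.262 = 1.572
total variance = Σσᵢ² + 2·Σcov = 7.36 + 2 × 1.572 = 10.504
α = (4/3)·(1 − 7.36/10.504) = 0.40

α = 0.40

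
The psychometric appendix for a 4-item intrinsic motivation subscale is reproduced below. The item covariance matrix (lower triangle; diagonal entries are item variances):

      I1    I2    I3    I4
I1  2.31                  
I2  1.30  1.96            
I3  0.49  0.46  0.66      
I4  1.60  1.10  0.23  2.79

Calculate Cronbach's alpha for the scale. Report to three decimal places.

α = 0.764

ΣVar(i) = 2.31 + 1.96 + 0.66 + 2.79 = 7.72
Sum of the distinct covariances = 5.18
total variance = 7.72 + 2 × 5.18 = 18.08
α = (k/(k−1))·(1 − ΣVar(i)/total variance) = (4/3)·(1 − 7.72/18.08) = 0.764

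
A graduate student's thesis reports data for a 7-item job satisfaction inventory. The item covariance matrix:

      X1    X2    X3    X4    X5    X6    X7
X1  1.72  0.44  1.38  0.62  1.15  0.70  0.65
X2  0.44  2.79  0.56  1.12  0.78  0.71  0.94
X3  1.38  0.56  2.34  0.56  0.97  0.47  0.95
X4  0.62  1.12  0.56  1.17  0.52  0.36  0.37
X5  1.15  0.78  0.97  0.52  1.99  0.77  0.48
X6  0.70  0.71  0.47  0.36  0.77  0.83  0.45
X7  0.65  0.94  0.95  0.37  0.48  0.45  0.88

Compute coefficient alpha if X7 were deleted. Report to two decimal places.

Remaining items: X1, X2, X3, X4, X5, X6 (k = 6).
Σσ²ᵢ = 1.72 + 2.79 + 2.34 + 1.17 + 1.99 + 0.83 = 10.84
σ²_T = 10.84 + 2 × 11.11 = 33.06
α (item deleted) = (6/5)·(1 − 10.84/33.06) = 0.81

α = 0.81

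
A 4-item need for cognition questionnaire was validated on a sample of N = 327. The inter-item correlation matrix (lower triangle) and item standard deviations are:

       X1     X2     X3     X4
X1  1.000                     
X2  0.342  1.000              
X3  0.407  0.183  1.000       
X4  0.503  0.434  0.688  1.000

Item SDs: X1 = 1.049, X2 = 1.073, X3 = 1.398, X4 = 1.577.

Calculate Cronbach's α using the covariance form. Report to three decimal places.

α = 0.753

Σσ²ᵢ = 1.049² + 1.073² + 1.398² + 1.577² = 6.6931
Covariances σ_ij = r_ij · s_i · s_j:
  σ(X1,X2) = 0.342 × 1.049 × 1.073 = 0.3849
  σ(X1,X3) = 0.407 × 1.049 × 1.398 = 0.5969
  σ(X1,X4) = 0.503 × 1.049 × 1.577 = 0.8321
  σ(X2,X3) = 0.183 × 1.073 × 1.398 = 0.2745
  σ(X2,X4) = 0.434 × 1.073 × 1.577 = 0.7344
  σ(X3,X4) = 0.688 × 1.398 × 1.577 = 1.5168
σ²_T = Σσ²ᵢ + 2·Σσ_ij = 6.6931 + 2 × 4.3396 = 15.3723
α = (4/3)·(1 − 6.6931/15.3723) = 0.753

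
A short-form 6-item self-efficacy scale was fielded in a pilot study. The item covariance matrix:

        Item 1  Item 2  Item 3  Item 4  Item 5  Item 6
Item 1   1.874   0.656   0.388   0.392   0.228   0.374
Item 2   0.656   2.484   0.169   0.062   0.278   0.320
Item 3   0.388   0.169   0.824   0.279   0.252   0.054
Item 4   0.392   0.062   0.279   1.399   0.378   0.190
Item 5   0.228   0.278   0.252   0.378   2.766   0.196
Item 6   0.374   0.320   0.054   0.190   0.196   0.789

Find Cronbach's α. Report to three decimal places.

α = 0.545

sum of item variances = 1.874 + 2.484 + 0.824 + 1.399 + 2.766 + 0.789 = 10.136
Σ_{i<j} σ_ij = 4.216
σ²_total = 10.136 + 2 × 4.216 = 18.568
α = (k/(k−1))·(1 − sum of item variances/σ²_total) = (6/5)·(1 − 10.136/18.568) = 0.545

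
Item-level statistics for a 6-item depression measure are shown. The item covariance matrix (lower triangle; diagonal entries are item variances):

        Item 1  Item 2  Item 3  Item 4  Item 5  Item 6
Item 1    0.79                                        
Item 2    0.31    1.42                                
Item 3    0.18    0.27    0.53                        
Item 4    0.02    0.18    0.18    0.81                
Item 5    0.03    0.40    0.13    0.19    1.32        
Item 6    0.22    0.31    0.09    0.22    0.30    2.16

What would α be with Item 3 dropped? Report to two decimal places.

α = 0.50

Remaining items: Item 1, Item 2, Item 4, Item 5, Item 6 (k = 5).
ΣVar(i) = 0.79 + 1.42 + 0.81 + 1.32 + 2.16 = 6.50
total variance = 6.50 + 2 × 2.18 = 10.86
α (item deleted) = (5/4)·(1 − 6.50/10.86) = 0.50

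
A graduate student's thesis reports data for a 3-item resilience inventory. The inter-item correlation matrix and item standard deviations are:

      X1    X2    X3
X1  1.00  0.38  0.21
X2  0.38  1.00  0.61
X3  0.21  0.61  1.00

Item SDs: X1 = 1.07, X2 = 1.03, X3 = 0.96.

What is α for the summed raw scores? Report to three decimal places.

α = 0.663

Σσ²ᵢ = 1.07² + 1.03² + 0.96² = 3.1274
Covariances σ_ij = r_ij · s_i · s_j:
  σ(X1,X2) = 0.38 × 1.07 × 1.03 = 0.4188
  σ(X1,X3) = 0.21 × 1.07 × 0.96 = 0.2157
  σ(X2,X3) = 0.61 × 1.03 × 0.96 = 0.6032
σ²_T = Σσ²ᵢ + 2·Σσ_ij = 3.1274 + 2 × 1.2377 = 5.6028
α = (3/2)·(1 − 3.1274/5.6028) = 0.663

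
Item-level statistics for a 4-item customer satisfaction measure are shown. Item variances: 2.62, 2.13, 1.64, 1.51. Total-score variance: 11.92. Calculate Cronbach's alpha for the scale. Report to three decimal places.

sum of item variances = 2.62 + 2.13 + 1.64 + 1.51 = 7.90
α = (k/(k−1))·(1 − sum of item variances/σ²_T) = (4/3)·(1 − 7.90/11.92) = 0.450

α = 0.450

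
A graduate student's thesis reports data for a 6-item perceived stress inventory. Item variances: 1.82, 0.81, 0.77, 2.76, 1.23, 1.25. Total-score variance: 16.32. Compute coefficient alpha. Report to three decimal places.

coefficient alpha = 0.565

Σσᵢ² = 1.82 + 0.81 + 0.77 + 2.76 + 1.23 + 1.25 = 8.64
α = (k/(k−1))·(1 − Σσᵢ²/Var(T)) = (6/5)·(1 − 8.64/16.32) = 0.565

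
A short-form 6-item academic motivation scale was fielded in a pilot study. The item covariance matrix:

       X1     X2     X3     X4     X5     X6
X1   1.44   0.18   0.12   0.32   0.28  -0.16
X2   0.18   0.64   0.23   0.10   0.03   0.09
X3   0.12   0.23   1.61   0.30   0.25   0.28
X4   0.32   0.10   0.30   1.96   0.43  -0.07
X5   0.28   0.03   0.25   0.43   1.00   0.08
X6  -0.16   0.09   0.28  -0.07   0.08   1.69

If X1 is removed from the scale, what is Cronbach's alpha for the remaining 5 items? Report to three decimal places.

Remaining items: X2, X3, X4, X5, X6 (k = 5).
sum of item variances = 0.64 + 1.61 + 1.96 + 1.00 + 1.69 = 6.90
total variance = 6.90 + 2 × 1.72 = 10.34
α (item deleted) = (5/4)·(1 − 6.90/10.34) = 0.416

α = 0.416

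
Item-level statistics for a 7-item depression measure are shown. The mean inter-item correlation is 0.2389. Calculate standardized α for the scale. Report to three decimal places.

standardized α = 0.687

Standardized α = k·r̄ / (1 + (k−1)·r̄) = 7 × 0.2389 / (1 + 6 × 0.2389)
  = 1.6723 / 2.4334 = 0.687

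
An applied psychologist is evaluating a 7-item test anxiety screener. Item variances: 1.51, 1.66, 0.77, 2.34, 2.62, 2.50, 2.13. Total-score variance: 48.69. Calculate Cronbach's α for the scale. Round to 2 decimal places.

Σσᵢ² = 1.51 + 1.66 + 0.77 + 2.34 + 2.62 + 2.50 + 2.13 = 13.53
α = (k/(k−1))·(1 − Σσᵢ²/Var(T)) = (7/6)·(1 − 13.53/48.69) = 0.84

Cronbach's α = 0.84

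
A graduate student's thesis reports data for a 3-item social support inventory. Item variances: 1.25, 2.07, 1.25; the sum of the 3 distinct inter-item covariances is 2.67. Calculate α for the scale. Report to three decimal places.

Σσᵢ² = 1.25 + 2.07 + 1.25 = 4.57
Sum of distinct covariances = 2.67
Var(T) = Σσᵢ² + 2·Σcov = 4.57 + 2 × 2.67 = 9.91
α = (3/2)·(1 − 4.57/9.91) = 0.808

α = 0.808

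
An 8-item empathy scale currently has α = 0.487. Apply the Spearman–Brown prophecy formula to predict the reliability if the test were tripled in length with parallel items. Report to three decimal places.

predicted reliability = 0.740

Length factor m = 3
α' = m·α / (1 + (m−1)·α)
   = 3 × 0.487 / (1 + (3 − 1) × 0.487)
   = 1.4610 / 1.9740 = 0.740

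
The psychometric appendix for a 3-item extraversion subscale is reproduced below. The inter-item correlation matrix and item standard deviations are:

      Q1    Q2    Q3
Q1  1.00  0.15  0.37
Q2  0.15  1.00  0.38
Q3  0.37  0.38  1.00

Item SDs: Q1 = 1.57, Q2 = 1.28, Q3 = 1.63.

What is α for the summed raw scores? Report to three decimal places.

α = 0.565

Σσ²ᵢ = 1.57² + 1.28² + 1.63² = 6.7602
Covariances σ_ij = r_ij · s_i · s_j:
  σ(Q1,Q2) = 0.15 × 1.57 × 1.28 = 0.3014
  σ(Q1,Q3) = 0.37 × 1.57 × 1.63 = 0.9469
  σ(Q2,Q3) = 0.38 × 1.28 × 1.63 = 0.7928
σ²_T = Σσ²ᵢ + 2·Σσ_ij = 6.7602 + 2 × 2.0411 = 10.8424
α = (3/2)·(1 − 6.7602/10.8424) = 0.565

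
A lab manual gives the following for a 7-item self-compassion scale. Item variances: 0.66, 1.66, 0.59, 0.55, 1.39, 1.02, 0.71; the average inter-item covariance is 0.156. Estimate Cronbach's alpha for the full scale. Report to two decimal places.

ΣVar(i) = 0.66 + 1.66 + 0.59 + 0.55 + 1.39 + 1.02 + 0.71 = 6.58
Sum of the 21 distinct covariances = 21 × 0.156 = 3.276
σ²_T = ΣVar(i) + 2·Σcov = 6.58 + 2 × 3.276 = 13.132
α = (7/6)·(1 − 6.58/13.132) = 0.58

α = 0.58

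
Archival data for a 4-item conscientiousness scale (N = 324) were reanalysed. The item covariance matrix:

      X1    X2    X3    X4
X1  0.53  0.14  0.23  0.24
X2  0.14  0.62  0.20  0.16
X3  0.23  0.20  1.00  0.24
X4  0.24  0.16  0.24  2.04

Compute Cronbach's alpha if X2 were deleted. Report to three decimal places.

Cronbach's alpha = 0.427

Remaining items: X1, X3, X4 (k = 3).
sum of item variances = 0.53 + 1.00 + 2.04 = 3.57
σ²_total = 3.57 + 2 × 0.71 = 4.99
α (item deleted) = (3/2)·(1 − 3.57/4.99) = 0.427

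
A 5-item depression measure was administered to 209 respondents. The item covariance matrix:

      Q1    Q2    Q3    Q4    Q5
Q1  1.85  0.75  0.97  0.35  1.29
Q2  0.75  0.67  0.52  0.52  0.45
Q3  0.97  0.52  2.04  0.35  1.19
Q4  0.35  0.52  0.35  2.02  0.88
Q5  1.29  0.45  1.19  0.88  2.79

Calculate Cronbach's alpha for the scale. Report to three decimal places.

Cronbach's alpha = 0.760

sum of item variances = 1.85 + 0.67 + 2.04 + 2.02 + 2.79 = 9.37
Σ_{i<j} σ_ij = 7.27
Var(T) = 9.37 + 2 × 7.27 = 23.91
α = (k/(k−1))·(1 − sum of item variances/Var(T)) = (5/4)·(1 − 9.37/23.91) = 0.760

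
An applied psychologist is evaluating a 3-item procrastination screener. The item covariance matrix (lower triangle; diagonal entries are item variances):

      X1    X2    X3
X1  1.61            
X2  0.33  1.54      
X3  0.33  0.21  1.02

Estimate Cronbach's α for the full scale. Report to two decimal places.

Σσ²ᵢ = 1.61 + 1.54 + 1.02 = 4.17
Sum of the distinct covariances = 0.87
Var(T) = 4.17 + 2 × 0.87 = 5.91
α = (k/(k−1))·(1 − Σσ²ᵢ/Var(T)) = (3/2)·(1 − 4.17/5.91) = 0.44

Cronbach's α = 0.44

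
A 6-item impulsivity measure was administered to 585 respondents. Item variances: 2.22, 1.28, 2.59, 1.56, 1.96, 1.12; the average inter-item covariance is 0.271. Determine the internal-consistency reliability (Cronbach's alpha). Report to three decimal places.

Σσ²ᵢ = 2.22 + 1.28 + 2.59 + 1.56 + 1.96 + 1.12 = 10.73
Sum of the 15 distinct covariances = 15 × 0.271 = 4.065
σ²_T = Σσ²ᵢ + 2·Σcov = 10.73 + 2 × 4.065 = 18.860
α = (6/5)·(1 − 10.73/18.860) = 0.517

α = 0.517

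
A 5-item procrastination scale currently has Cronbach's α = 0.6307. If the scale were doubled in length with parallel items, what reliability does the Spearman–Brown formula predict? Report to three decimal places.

Length factor m = 2
α' = m·α / (1 + (m−1)·α)
   = 2 × 0.6307 / (1 + (2 − 1) × 0.6307)
   = 1.2614 / 1.6307 = 0.774

predicted reliability = 0.774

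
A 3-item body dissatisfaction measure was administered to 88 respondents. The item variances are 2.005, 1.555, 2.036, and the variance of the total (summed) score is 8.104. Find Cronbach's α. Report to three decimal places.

sum of item variances = 2.005 + 1.555 + 2.036 = 5.596
α = (k/(k−1))·(1 − sum of item variances/Var(T)) = (3/2)·(1 − 5.596/8.104) = 0.464

Cronbach's α = 0.464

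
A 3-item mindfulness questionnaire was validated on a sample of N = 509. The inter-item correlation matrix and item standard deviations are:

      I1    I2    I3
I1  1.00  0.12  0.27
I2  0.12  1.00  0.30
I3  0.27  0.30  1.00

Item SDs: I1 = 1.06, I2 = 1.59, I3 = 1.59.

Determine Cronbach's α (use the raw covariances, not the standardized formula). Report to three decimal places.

Cronbach's α = 0.471

Σσ²ᵢ = 1.06² + 1.59² + 1.59² = 6.1798
Covariances σ_ij = r_ij · s_i · s_j:
  σ(I1,I2) = 0.12 × 1.06 × 1.59 = 0.2022
  σ(I1,I3) = 0.27 × 1.06 × 1.59 = 0.4551
  σ(I2,I3) = 0.30 × 1.59 × 1.59 = 0.7584
σ²_T = Σσ²ᵢ + 2·Σσ_ij = 6.1798 + 2 × 1.4157 = 9.0112
α = (3/2)·(1 − 6.1798/9.0112) = 0.471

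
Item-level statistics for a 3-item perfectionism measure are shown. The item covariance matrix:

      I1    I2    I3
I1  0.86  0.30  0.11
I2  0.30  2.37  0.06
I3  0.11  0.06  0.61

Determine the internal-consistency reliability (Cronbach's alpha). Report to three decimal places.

Σσ²ᵢ = 0.86 + 2.37 + 0.61 = 3.84
Sum of off-diagonal covariances = 0.47
Var(T) = 3.84 + 2 × 0.47 = 4.78
α = (k/(k−1))·(1 − Σσ²ᵢ/Var(T)) = (3/2)·(1 − 3.84/4.78) = 0.295

Cronbach's alpha = 0.295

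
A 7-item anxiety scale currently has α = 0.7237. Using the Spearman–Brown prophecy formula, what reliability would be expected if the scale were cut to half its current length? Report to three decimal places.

predicted reliability = 0.567

Length factor m = 1/2
α' = m·α / (1 − (1−m)·α)
   = 1/2 × 0.7237 / (1 − (1 − 1/2) × 0.7237)
   = 0.3619 / 0.6381 = 0.567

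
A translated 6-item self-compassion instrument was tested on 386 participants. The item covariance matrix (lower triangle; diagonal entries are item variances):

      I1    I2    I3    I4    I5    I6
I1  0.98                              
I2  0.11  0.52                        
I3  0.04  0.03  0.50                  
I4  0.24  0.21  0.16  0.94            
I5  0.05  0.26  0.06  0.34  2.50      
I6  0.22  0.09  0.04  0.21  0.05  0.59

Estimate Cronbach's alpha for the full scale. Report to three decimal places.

Σσ²ᵢ = 0.98 + 0.52 + 0.50 + 0.94 + 2.50 + 0.59 = 6.03
Σ_{i<j} σ_ij = 2.11
total variance = 6.03 + 2 × 2.11 = 10.25
α = (k/(k−1))·(1 − Σσ²ᵢ/total variance) = (6/5)·(1 − 6.03/10.25) = 0.494

Cronbach's alpha = 0.494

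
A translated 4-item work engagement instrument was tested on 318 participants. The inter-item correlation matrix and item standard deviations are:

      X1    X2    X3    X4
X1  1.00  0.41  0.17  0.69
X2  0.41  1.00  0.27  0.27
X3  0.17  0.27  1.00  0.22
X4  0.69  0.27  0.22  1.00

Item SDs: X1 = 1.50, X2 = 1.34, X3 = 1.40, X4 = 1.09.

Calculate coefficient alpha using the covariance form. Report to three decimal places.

Σσ²ᵢ = 1.50² + 1.34² + 1.40² + 1.09² = 7.1937
Covariances σ_ij = r_ij · s_i · s_j:
  σ(X1,X2) = 0.41 × 1.50 × 1.34 = 0.8241
  σ(X1,X3) = 0.17 × 1.50 × 1.40 = 0.3570
  σ(X1,X4) = 0.69 × 1.50 × 1.09 = 1.1281
  σ(X2,X3) = 0.27 × 1.34 × 1.40 = 0.5065
  σ(X2,X4) = 0.27 × 1.34 × 1.09 = 0.3944
  σ(X3,X4) = 0.22 × 1.40 × 1.09 = 0.3357
σ²_T = Σσ²ᵢ + 2·Σσ_ij = 7.1937 + 2 × 3.5458 = 14.2853
α = (4/3)·(1 − 7.1937/14.2853) = 0.662

coefficient alpha = 0.662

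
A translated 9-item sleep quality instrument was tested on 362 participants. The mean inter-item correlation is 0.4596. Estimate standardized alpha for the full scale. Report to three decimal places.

Standardized α = k·r̄ / (1 + (k−1)·r̄) = 9 × 0.4596 / (1 + 8 × 0.4596)
  = 4.1364 / 4.6768 = 0.884

standardized alpha = 0.884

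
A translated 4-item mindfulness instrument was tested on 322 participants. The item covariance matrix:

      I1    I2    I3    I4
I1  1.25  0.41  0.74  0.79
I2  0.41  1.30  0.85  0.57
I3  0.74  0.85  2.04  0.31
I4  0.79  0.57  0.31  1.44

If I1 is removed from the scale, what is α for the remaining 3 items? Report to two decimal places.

Remaining items: I2, I3, I4 (k = 3).
ΣVar(i) = 1.30 + 2.04 + 1.44 = 4.78
σ²_T = 4.78 + 2 × 1.73 = 8.24
α (item deleted) = (3/2)·(1 − 4.78/8.24) = 0.63

α = 0.63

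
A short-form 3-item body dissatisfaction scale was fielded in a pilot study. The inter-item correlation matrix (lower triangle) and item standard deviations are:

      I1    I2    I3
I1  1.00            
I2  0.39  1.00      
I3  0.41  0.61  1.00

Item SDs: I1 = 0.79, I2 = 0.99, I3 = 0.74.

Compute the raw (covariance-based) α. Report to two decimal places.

α = 0.72

Σσ²ᵢ = 0.79² + 0.99² + 0.74² = 2.1518
Covariances σ_ij = r_ij · s_i · s_j:
  σ(I1,I2) = 0.39 × 0.79 × 0.99 = 0.3050
  σ(I1,I3) = 0.41 × 0.79 × 0.74 = 0.2397
  σ(I2,I3) = 0.61 × 0.99 × 0.74 = 0.4469
σ²_T = Σσ²ᵢ + 2·Σσ_ij = 2.1518 + 2 × 0.9916 = 4.1350
α = (3/2)·(1 − 2.1518/4.1350) = 0.72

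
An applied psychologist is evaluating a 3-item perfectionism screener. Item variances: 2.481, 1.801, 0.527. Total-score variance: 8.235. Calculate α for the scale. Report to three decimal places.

Σσ²ᵢ = 2.481 + 1.801 + 0.527 = 4.809
α = (k/(k−1))·(1 − Σσ²ᵢ/σ²_T) = (3/2)·(1 − 4.809/8.235) = 0.624

α = 0.624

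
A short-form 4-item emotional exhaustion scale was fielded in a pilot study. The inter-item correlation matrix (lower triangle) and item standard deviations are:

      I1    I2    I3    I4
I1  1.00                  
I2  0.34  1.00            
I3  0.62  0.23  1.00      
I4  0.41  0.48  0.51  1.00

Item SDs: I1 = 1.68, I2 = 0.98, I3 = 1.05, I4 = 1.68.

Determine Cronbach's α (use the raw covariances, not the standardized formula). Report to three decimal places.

Σσ²ᵢ = 1.68² + 0.98² + 1.05² + 1.68² = 7.7077
Covariances σ_ij = r_ij · s_i · s_j:
  σ(I1,I2) = 0.34 × 1.68 × 0.98 = 0.5598
  σ(I1,I3) = 0.62 × 1.68 × 1.05 = 1.0937
  σ(I1,I4) = 0.41 × 1.68 × 1.68 = 1.1572
  σ(I2,I3) = 0.23 × 0.98 × 1.05 = 0.2367
  σ(I2,I4) = 0.48 × 0.98 × 1.68 = 0.7903
  σ(I3,I4) = 0.51 × 1.05 × 1.68 = 0.8996
σ²_T = Σσ²ᵢ + 2·Σσ_ij = 7.7077 + 2 × 4.7373 = 17.1823
α = (4/3)·(1 − 7.7077/17.1823) = 0.735

Cronbach's α = 0.735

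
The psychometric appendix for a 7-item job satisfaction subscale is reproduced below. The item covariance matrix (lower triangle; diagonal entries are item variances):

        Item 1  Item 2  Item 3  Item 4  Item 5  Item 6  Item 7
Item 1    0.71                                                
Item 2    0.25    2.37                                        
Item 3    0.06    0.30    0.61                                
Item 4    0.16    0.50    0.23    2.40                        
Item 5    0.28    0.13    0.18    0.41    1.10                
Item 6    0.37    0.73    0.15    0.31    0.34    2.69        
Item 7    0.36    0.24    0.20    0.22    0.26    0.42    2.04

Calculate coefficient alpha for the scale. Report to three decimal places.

Σσᵢ² = 0.71 + 2.37 + 0.61 + 2.40 + 1.10 + 2.69 + 2.04 = 11.92
Sum of the distinct covariances = 6.10
σ²_total = 11.92 + 2 × 6.10 = 24.12
α = (k/(k−1))·(1 − Σσᵢ²/σ²_total) = (7/6)·(1 − 11.92/24.12) = 0.590

coefficient alpha = 0.590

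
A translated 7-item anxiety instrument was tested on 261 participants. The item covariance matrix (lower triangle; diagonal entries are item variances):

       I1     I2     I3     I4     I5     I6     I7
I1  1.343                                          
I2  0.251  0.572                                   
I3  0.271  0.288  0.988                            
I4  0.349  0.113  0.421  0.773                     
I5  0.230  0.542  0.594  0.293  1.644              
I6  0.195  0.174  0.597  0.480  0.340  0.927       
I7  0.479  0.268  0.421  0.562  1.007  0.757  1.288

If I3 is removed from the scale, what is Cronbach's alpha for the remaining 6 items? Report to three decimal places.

Cronbach's alpha = 0.778

Remaining items: I1, I2, I4, I5, I6, I7 (k = 6).
ΣVar(i) = 1.343 + 0.572 + 0.773 + 1.644 + 0.927 + 1.288 = 6.547
σ²_total = 6.547 + 2 × 6.040 = 18.627
α (item deleted) = (6/5)·(1 − 6.547/18.627) = 0.778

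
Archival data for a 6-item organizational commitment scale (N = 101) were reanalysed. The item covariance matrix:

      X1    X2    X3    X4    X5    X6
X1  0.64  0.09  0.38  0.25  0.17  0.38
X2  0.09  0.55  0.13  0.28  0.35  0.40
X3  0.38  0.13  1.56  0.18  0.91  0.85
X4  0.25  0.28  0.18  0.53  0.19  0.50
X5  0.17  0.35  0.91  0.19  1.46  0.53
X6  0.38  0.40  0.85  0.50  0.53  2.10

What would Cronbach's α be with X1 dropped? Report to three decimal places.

Remaining items: X2, X3, X4, X5, X6 (k = 5).
sum of item variances = 0.55 + 1.56 + 0.53 + 1.46 + 2.10 = 6.20
σ²_total = 6.20 + 2 × 4.32 = 14.84
α (item deleted) = (5/4)·(1 − 6.20/14.84) = 0.728

α = 0.728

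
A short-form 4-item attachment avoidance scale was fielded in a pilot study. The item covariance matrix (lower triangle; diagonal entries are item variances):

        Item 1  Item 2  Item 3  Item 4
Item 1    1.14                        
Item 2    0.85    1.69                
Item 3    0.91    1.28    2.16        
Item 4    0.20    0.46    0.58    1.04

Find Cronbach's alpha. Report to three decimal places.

Σσᵢ² = 1.14 + 1.69 + 2.16 + 1.04 = 6.03
Σ_{i<j} σ_ij = 4.28
total variance = 6.03 + 2 × 4.28 = 14.59
α = (k/(k−1))·(1 − Σσᵢ²/total variance) = (4/3)·(1 − 6.03/14.59) = 0.782

Cronbach's alpha = 0.782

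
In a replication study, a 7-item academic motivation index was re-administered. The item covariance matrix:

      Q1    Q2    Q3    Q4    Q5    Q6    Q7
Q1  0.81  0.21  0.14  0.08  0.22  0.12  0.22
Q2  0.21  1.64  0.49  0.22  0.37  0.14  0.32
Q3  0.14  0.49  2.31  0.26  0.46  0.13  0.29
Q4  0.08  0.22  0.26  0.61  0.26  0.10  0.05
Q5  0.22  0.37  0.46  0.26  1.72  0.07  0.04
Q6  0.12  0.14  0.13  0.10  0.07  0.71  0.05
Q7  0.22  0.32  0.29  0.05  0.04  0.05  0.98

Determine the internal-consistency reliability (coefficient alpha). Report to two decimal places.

coefficient alpha = 0.57

sum of item variances = 0.81 + 1.64 + 2.31 + 0.61 + 1.72 + 0.71 + 0.98 = 8.78
Sum of off-diagonal covariances = 4.24
total variance = 8.78 + 2 × 4.24 = 17.26
α = (k/(k−1))·(1 − sum of item variances/total variance) = (7/6)·(1 − 8.78/17.26) = 0.57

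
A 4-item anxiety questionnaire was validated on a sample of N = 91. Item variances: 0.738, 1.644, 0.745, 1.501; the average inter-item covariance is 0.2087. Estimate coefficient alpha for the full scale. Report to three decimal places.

ΣVar(i) = 0.738 + 1.644 + 0.745 + 1.501 = 4.628
Sum of the 6 distinct covariances = 6 × 0.2087 = 1.2522
Var(T) = ΣVar(i) + 2·Σcov = 4.628 + 2 × 1.2522 = 7.1324
α = (4/3)·(1 − 4.628/7.1324) = 0.468

α = 0.468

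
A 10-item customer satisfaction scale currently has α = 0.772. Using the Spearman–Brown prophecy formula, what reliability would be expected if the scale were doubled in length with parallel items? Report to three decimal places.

Length factor m = 2
α' = m·α / (1 + (m−1)·α)
   = 2 × 0.772 / (1 + (2 − 1) × 0.772)
   = 1.5440 / 1.7720 = 0.871

predicted reliability = 0.871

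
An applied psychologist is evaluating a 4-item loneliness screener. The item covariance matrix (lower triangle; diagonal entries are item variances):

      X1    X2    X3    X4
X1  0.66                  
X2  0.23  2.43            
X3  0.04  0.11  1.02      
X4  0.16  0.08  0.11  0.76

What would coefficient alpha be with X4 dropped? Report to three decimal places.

coefficient alpha = 0.234

Remaining items: X1, X2, X3 (k = 3).
Σσ²ᵢ = 0.66 + 2.43 + 1.02 = 4.11
σ²_T = 4.11 + 2 × 0.38 = 4.87
α (item deleted) = (3/2)·(1 − 4.11/4.87) = 0.234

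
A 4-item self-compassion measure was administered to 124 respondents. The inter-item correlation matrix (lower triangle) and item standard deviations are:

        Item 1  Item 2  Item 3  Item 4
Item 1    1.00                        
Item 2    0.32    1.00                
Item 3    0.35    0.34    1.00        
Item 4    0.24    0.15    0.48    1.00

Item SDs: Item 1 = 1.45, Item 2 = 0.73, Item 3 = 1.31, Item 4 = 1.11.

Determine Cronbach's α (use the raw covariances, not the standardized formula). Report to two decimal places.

Σσ²ᵢ = 1.45² + 0.73² + 1.31² + 1.11² = 5.5836
Covariances σ_ij = r_ij · s_i · s_j:
  σ(Item 1,Item 2) = 0.32 × 1.45 × 0.73 = 0.3387
  σ(Item 1,Item 3) = 0.35 × 1.45 × 1.31 = 0.6648
  σ(Item 1,Item 4) = 0.24 × 1.45 × 1.11 = 0.3863
  σ(Item 2,Item 3) = 0.34 × 0.73 × 1.31 = 0.3251
  σ(Item 2,Item 4) = 0.15 × 0.73 × 1.11 = 0.1215
  σ(Item 3,Item 4) = 0.48 × 1.31 × 1.11 = 0.6980
σ²_T = Σσ²ᵢ + 2·Σσ_ij = 5.5836 + 2 × 2.5344 = 10.6524
α = (4/3)·(1 − 5.5836/10.6524) = 0.63

Cronbach's α = 0.63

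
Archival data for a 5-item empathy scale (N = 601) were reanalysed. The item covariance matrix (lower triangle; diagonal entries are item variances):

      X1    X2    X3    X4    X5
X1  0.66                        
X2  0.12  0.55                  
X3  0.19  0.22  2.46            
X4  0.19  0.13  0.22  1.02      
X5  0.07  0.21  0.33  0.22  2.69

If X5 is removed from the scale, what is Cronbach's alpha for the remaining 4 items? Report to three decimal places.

Cronbach's alpha = 0.418

Remaining items: X1, X2, X3, X4 (k = 4).
sum of item variances = 0.66 + 0.55 + 2.46 + 1.02 = 4.69
Var(T) = 4.69 + 2 × 1.07 = 6.83
α (item deleted) = (4/3)·(1 − 4.69/6.83) = 0.418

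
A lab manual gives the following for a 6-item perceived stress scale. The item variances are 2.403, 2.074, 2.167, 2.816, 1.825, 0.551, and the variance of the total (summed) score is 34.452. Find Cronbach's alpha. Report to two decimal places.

sum of item variances = 2.403 + 2.074 + 2.167 + 2.816 + 1.825 + 0.551 = 11.836
α = (k/(k−1))·(1 − sum of item variances/Var(T)) = (6/5)·(1 − 11.836/34.452) = 0.79

Cronbach's alpha = 0.79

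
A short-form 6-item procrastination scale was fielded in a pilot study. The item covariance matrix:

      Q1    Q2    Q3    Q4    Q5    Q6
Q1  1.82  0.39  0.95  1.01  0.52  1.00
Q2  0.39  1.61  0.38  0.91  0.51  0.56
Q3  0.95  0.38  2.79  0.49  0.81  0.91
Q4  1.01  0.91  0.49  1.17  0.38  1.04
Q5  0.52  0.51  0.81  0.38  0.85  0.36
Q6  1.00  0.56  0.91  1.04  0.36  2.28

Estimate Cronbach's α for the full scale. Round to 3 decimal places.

α = 0.792

Σσᵢ² = 1.82 + 1.61 + 2.79 + 1.17 + 0.85 + 2.28 = 10.52
Sum of the distinct covariances = 10.22
total variance = 10.52 + 2 × 10.22 = 30.96
α = (k/(k−1))·(1 − Σσᵢ²/total variance) = (6/5)·(1 − 10.52/30.96) = 0.792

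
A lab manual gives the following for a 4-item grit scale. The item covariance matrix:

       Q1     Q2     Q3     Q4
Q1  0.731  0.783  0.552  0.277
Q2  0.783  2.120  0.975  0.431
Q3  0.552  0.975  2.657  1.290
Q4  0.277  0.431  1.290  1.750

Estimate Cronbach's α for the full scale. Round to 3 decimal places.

Cronbach's α = 0.724

Σσ²ᵢ = 0.731 + 2.120 + 2.657 + 1.750 = 7.258
Σ_{i<j} σ_ij = 4.308
σ²_T = 7.258 + 2 × 4.308 = 15.874
α = (k/(k−1))·(1 − Σσ²ᵢ/σ²_T) = (4/3)·(1 − 7.258/15.874) = 0.724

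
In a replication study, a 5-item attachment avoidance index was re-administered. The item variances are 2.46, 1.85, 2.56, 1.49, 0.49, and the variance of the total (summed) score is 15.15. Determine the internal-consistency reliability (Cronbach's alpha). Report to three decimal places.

Σσᵢ² = 2.46 + 1.85 + 2.56 + 1.49 + 0.49 = 8.85
α = (k/(k−1))·(1 − Σσᵢ²/Var(T)) = (5/4)·(1 − 8.85/15.15) = 0.520

α = 0.520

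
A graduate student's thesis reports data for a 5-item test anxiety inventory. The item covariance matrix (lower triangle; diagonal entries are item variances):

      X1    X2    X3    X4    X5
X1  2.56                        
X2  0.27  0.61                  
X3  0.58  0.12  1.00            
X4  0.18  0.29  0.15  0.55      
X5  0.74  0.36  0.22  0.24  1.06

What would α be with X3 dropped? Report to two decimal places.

Remaining items: X1, X2, X4, X5 (k = 4).
Σσ²ᵢ = 2.56 + 0.61 + 0.55 + 1.06 = 4.78
σ²_total = 4.78 + 2 × 2.08 = 8.94
α (item deleted) = (4/3)·(1 − 4.78/8.94) = 0.62

α = 0.62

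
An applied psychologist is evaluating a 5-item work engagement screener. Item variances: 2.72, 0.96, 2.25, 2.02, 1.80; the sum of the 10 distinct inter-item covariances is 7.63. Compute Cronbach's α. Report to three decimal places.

α = 0.763

Σσ²ᵢ = 2.72 + 0.96 + 2.25 + 2.02 + 1.80 = 9.75
Sum of distinct covariances = 7.63
Var(T) = Σσ²ᵢ + 2·Σcov = 9.75 + 2 × 7.63 = 25.01
α = (5/4)·(1 − 9.75/25.01) = 0.763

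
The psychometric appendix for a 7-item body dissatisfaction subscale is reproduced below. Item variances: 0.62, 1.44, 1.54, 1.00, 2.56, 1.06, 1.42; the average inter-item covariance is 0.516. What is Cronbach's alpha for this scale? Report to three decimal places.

Σσᵢ² = 0.62 + 1.44 + 1.54 + 1.00 + 2.56 + 1.06 + 1.42 = 9.64
Sum of the 21 distinct covariances = 21 × 0.516 = 10.836
σ²_T = Σσᵢ² + 2·Σcov = 9.64 + 2 × 10.836 = 31.312
α = (7/6)·(1 − 9.64/31.312) = 0.807

Cronbach's alpha = 0.807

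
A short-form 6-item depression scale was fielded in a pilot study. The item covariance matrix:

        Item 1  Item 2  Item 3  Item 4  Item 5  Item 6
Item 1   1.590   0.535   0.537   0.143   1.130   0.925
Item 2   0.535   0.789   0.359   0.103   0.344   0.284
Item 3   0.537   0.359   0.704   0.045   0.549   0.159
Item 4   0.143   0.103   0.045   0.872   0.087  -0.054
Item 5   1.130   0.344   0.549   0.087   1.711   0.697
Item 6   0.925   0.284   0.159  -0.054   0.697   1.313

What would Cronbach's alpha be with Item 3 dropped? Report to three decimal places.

Remaining items: Item 1, Item 2, Item 4, Item 5, Item 6 (k = 5).
sum of item variances = 1.590 + 0.789 + 0.872 + 1.711 + 1.313 = 6.275
Var(T) = 6.275 + 2 × 4.194 = 14.663
α (item deleted) = (5/4)·(1 − 6.275/14.663) = 0.715

Cronbach's alpha = 0.715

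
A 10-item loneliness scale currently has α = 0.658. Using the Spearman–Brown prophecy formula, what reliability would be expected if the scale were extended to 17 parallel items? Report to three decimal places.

Length factor m = 17/10 = 1.7000
α' = m·α / (1 + (m−1)·α)
   = 17/10 × 0.658 / (1 + (17/10 − 1) × 0.658)
   = 1.1186 / 1.4606 = 0.766

predicted reliability = 0.766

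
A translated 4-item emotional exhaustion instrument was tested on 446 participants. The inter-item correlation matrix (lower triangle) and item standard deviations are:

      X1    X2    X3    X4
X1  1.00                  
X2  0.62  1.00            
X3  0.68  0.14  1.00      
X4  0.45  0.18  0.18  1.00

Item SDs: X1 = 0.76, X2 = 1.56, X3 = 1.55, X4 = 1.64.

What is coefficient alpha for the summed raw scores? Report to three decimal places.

coefficient alpha = 0.604

Σσ²ᵢ = 0.76² + 1.56² + 1.55² + 1.64² = 8.1033
Covariances σ_ij = r_ij · s_i · s_j:
  σ(X1,X2) = 0.62 × 0.76 × 1.56 = 0.7351
  σ(X1,X3) = 0.68 × 0.76 × 1.55 = 0.8010
  σ(X1,X4) = 0.45 × 0.76 × 1.64 = 0.5609
  σ(X2,X3) = 0.14 × 1.56 × 1.55 = 0.3385
  σ(X2,X4) = 0.18 × 1.56 × 1.64 = 0.4605
  σ(X3,X4) = 0.18 × 1.55 × 1.64 = 0.4576
σ²_T = Σσ²ᵢ + 2·Σσ_ij = 8.1033 + 2 × 3.3536 = 14.8105
α = (4/3)·(1 − 8.1033/14.8105) = 0.604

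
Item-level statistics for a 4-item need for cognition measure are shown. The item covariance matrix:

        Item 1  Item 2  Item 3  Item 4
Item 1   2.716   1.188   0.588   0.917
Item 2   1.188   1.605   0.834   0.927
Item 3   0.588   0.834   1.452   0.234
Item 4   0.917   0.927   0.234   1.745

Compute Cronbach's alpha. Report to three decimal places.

ΣVar(i) = 2.716 + 1.605 + 1.452 + 1.745 = 7.518
Sum of off-diagonal covariances = 4.688
σ²_T = 7.518 + 2 × 4.688 = 16.894
α = (k/(k−1))·(1 − ΣVar(i)/σ²_T) = (4/3)·(1 − 7.518/16.894) = 0.740

α = 0.740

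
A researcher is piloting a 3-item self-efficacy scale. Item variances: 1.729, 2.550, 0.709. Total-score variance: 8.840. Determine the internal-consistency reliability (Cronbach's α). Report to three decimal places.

sum of item variances = 1.729 + 2.550 + 0.709 = 4.988
α = (k/(k−1))·(1 − sum of item variances/σ²_T) = (3/2)·(1 − 4.988/8.840) = 0.654

α = 0.654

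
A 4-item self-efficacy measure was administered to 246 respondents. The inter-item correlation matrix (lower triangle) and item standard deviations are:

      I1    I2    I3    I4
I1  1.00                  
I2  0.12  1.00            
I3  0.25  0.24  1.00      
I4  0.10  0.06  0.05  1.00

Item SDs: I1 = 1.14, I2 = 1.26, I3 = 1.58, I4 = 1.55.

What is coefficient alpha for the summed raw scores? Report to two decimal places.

Σσ²ᵢ = 1.14² + 1.26² + 1.58² + 1.55² = 7.7861
Covariances σ_ij = r_ij · s_i · s_j:
  σ(I1,I2) = 0.12 × 1.14 × 1.26 = 0.1724
  σ(I1,I3) = 0.25 × 1.14 × 1.58 = 0.4503
  σ(I1,I4) = 0.10 × 1.14 × 1.55 = 0.1767
  σ(I2,I3) = 0.24 × 1.26 × 1.58 = 0.4778
  σ(I2,I4) = 0.06 × 1.26 × 1.55 = 0.1172
  σ(I3,I4) = 0.05 × 1.58 × 1.55 = 0.1225
σ²_T = Σσ²ᵢ + 2·Σσ_ij = 7.7861 + 2 × 1.5169 = 10.8199
α = (4/3)·(1 − 7.7861/10.8199) = 0.37

α = 0.37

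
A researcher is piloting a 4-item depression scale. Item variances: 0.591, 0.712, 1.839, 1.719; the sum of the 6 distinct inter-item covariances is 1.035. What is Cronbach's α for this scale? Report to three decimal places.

α = 0.398

sum of item variances = 0.591 + 0.712 + 1.839 + 1.719 = 4.861
Sum of distinct covariances = 1.035
σ²_total = sum of item variances + 2·Σcov = 4.861 + 2 × 1.035 = 6.931
α = (4/3)·(1 − 4.861/6.931) = 0.398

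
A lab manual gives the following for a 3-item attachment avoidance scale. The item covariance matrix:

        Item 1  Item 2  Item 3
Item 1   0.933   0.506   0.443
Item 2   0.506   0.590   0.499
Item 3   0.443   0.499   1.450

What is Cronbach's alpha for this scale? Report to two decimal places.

sum of item variances = 0.933 + 0.590 + 1.450 = 2.973
Sum of the distinct covariances = 1.448
σ²_T = 2.973 + 2 × 1.448 = 5.869
α = (k/(k−1))·(1 − sum of item variances/σ²_T) = (3/2)·(1 − 2.973/5.869) = 0.74

Cronbach's alpha = 0.74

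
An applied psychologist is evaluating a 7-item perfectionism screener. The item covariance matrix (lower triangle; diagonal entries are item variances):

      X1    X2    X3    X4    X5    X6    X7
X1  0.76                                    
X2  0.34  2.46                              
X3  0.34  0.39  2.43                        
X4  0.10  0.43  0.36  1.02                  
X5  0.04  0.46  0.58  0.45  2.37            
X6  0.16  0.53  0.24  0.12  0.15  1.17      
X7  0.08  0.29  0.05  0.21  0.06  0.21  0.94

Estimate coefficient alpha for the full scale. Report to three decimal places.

α = 0.584

Σσ²ᵢ = 0.76 + 2.46 + 2.43 + 1.02 + 2.37 + 1.17 + 0.94 = 11.15
Σ_{i<j} σ_ij = 5.59
Var(T) = 11.15 + 2 × 5.59 = 22.33
α = (k/(k−1))·(1 − Σσ²ᵢ/Var(T)) = (7/6)·(1 − 11.15/22.33) = 0.584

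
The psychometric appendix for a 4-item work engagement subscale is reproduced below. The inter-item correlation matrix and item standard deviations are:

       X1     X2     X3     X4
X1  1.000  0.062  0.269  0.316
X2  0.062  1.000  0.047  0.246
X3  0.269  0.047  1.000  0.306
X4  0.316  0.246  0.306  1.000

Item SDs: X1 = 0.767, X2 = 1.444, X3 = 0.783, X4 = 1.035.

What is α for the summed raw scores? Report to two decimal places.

α = 0.46

Σσ²ᵢ = 0.767² + 1.444² + 0.783² + 1.035² = 4.3577
Covariances σ_ij = r_ij · s_i · s_j:
  σ(X1,X2) = 0.062 × 0.767 × 1.444 = 0.0687
  σ(X1,X3) = 0.269 × 0.767 × 0.783 = 0.1616
  σ(X1,X4) = 0.316 × 0.767 × 1.035 = 0.2509
  σ(X2,X3) = 0.047 × 1.444 × 0.783 = 0.0531
  σ(X2,X4) = 0.246 × 1.444 × 1.035 = 0.3677
  σ(X3,X4) = 0.306 × 0.783 × 1.035 = 0.2480
σ²_T = Σσ²ᵢ + 2·Σσ_ij = 4.3577 + 2 × 1.1500 = 6.6577
α = (4/3)·(1 − 4.3577/6.6577) = 0.46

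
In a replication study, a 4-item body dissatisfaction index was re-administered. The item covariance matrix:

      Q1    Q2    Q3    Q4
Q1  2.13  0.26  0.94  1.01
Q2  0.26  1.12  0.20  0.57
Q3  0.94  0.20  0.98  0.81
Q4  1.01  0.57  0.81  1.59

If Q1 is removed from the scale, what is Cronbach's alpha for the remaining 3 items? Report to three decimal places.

Remaining items: Q2, Q3, Q4 (k = 3).
ΣVar(i) = 1.12 + 0.98 + 1.59 = 3.69
Var(T) = 3.69 + 2 × 1.58 = 6.85
α (item deleted) = (3/2)·(1 − 3.69/6.85) = 0.692

Cronbach's alpha = 0.692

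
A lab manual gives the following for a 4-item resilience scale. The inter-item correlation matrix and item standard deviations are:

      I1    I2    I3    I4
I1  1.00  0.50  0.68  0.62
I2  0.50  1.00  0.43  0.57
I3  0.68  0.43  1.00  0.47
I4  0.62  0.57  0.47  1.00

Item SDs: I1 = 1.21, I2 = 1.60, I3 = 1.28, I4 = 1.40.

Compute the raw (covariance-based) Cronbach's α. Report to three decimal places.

Σσ²ᵢ = 1.21² + 1.60² + 1.28² + 1.40² = 7.6225
Covariances σ_ij = r_ij · s_i · s_j:
  σ(I1,I2) = 0.50 × 1.21 × 1.60 = 0.9680
  σ(I1,I3) = 0.68 × 1.21 × 1.28 = 1.0532
  σ(I1,I4) = 0.62 × 1.21 × 1.40 = 1.0503
  σ(I2,I3) = 0.43 × 1.60 × 1.28 = 0.8806
  σ(I2,I4) = 0.57 × 1.60 × 1.40 = 1.2768
  σ(I3,I4) = 0.47 × 1.28 × 1.40 = 0.8422
σ²_T = Σσ²ᵢ + 2·Σσ_ij = 7.6225 + 2 × 6.0711 = 19.7647
α = (4/3)·(1 − 7.6225/19.7647) = 0.819

α = 0.819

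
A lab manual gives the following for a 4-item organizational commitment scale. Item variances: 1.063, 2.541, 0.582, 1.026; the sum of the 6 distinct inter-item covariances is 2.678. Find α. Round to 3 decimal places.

α = 0.676

Σσ²ᵢ = 1.063 + 2.541 + 0.582 + 1.026 = 5.212
Sum of distinct covariances = 2.678
Var(T) = Σσ²ᵢ + 2·Σcov = 5.212 + 2 × 2.678 = 10.568
α = (4/3)·(1 − 5.212/10.568) = 0.676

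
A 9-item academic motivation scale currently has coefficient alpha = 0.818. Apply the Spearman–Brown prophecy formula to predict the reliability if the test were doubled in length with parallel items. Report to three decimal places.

predicted reliability = 0.900

Length factor m = 2
α' = m·α / (1 + (m−1)·α)
   = 2 × 0.818 / (1 + (2 − 1) × 0.818)
   = 1.6360 / 1.8180 = 0.900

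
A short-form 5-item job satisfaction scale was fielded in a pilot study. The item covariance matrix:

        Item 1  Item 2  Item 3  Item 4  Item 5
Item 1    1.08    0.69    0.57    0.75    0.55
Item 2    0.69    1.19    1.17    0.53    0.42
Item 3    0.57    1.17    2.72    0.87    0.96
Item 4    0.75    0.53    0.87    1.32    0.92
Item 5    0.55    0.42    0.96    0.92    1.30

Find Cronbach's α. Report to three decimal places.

sum of item variances = 1.08 + 1.19 + 2.72 + 1.32 + 1.30 = 7.61
Sum of off-diagonal covariances = 7.43
Var(T) = 7.61 + 2 × 7.43 = 22.47
α = (k/(k−1))·(1 − sum of item variances/Var(T)) = (5/4)·(1 − 7.61/22.47) = 0.827

α = 0.827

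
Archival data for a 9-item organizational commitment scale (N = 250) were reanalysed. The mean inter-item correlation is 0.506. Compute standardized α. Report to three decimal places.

α = 0.902

Standardized α = k·r̄ / (1 + (k−1)·r̄) = 9 × 0.506 / (1 + 8 × 0.506)
  = 4.5540 / 5.0480 = 0.902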